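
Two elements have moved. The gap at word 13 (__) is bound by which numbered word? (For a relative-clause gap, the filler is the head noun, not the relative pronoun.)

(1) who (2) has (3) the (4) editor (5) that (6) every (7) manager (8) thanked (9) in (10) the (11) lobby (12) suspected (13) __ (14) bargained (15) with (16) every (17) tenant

The marked gap is the subject of "bargained".
Its filler is the fronted wh-phrase "who", at word 1.
(The other dependency links word 4 to a gap after word 8.)

1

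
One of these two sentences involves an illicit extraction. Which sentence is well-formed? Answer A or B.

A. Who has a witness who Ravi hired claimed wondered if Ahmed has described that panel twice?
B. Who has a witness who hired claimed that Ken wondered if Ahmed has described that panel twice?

In B, the wh-phrase is extracted from inside a complex-NP island (relative clause) (introduced by "who"), which blocks movement.
In A, the extraction path crosses only that-complement boundaries, which are transparent.
So A is grammatical.

A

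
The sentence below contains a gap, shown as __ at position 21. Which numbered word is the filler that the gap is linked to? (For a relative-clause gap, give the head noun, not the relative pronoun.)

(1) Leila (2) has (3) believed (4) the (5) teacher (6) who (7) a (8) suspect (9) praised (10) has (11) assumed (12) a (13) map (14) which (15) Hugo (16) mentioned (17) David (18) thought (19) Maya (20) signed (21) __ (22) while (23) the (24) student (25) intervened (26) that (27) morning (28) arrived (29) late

The gap at 21 is the object of "signed", inside a relative clause.
The relative pronoun is "which" (word 14); it is bound by the head noun immediately before it.
Its filler is the head noun "map", at word 13.

13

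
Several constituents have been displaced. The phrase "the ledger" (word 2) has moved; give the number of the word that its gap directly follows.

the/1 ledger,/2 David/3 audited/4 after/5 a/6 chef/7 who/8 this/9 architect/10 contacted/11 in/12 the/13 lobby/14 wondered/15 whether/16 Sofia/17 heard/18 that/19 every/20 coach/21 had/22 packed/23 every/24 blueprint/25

4

The displaced element is "the ledger" (word 2).
It functions as the direct object of "audited", so the gap sits immediately after word 4 ("audited").
Base order: David audited the ledger after a chef who this architect contacted in the lobby wondered whether Sofia heard that every coach had packed every blueprint.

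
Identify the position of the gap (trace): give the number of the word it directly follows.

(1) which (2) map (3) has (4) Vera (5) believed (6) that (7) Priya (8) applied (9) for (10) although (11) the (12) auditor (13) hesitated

9

The displaced element is "which map" (word 2).
It is linked across 1 clause boundary (that).
It functions as the object of the preposition "for" of "applied", so the gap sits immediately after word 9 ("for").
Base order: Vera has believed that Priya applied for which map although the auditor hesitated.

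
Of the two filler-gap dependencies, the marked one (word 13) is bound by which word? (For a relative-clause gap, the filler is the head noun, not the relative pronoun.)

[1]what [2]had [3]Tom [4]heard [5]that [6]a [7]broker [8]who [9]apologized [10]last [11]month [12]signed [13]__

1

The marked gap is the direct object of "signed".
Its filler is the fronted wh-phrase "what", at word 1.
(The other dependency links word 7 to a gap after word 8.)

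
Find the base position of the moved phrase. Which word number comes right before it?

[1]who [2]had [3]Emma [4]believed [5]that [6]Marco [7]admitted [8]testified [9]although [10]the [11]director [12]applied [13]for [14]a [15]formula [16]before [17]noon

The displaced element is "who" (word 1).
It is linked across 2 clause boundaries (that → Ø).
It functions as the subject of "testified", so the gap sits immediately after word 7 ("admitted").
Base order: Emma had believed that Marco admitted that who testified although the director applied for a formula before noon.

7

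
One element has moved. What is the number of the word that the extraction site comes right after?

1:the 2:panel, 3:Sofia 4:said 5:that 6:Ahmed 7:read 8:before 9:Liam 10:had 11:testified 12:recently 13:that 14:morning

7

The displaced element is "the panel" (word 2).
It is linked across 1 clause boundary (that).
It functions as the direct object of "read", so the gap sits immediately after word 7 ("read").
Base order: Sofia said that Ahmed read the panel before Liam had testified recently that morning.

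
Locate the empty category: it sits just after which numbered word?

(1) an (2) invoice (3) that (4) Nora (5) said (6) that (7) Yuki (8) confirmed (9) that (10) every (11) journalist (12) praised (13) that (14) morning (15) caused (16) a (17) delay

The displaced element is "an invoice" (word 2).
It is linked across 2 clause boundaries (that → that).
It functions as the direct object of "praised", so the gap sits immediately after word 12 ("praised").
Base order: Nora said that Yuki confirmed that every journalist praised an invoice that morning.

12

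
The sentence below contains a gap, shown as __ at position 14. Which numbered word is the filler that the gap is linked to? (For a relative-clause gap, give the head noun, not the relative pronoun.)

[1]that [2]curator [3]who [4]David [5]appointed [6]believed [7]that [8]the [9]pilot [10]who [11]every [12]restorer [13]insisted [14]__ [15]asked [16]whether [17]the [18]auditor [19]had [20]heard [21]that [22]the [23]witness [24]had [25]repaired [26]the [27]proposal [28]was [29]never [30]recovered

The gap at 14 is the subject of "asked", inside a relative clause.
The relative pronoun is "who" (word 10); it is bound by the head noun immediately before it.
Its filler is the head noun "pilot", at word 9.

9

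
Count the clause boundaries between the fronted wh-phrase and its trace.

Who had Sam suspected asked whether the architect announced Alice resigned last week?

1

"who" is extracted from the subject of "asked".
Boundaries crossed, outermost first: [Ø] — 1 in total.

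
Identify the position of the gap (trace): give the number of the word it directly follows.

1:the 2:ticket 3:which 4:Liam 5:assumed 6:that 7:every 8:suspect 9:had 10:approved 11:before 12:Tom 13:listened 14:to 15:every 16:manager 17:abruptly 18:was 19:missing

10

The displaced element is "the ticket" (word 2).
It is linked across 1 clause boundary (that).
It functions as the direct object of "approved", so the gap sits immediately after word 10 ("approved").
Base order: Liam assumed that every suspect had approved the ticket before Tom listened to every manager abruptly.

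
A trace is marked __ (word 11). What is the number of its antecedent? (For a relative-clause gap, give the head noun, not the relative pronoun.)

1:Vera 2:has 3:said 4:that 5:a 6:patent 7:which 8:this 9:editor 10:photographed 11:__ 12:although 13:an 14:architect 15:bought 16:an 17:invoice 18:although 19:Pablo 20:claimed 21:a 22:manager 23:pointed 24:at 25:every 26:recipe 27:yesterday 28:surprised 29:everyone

6

The gap at 11 is the object of "photographed", inside a relative clause.
The relative pronoun is "which" (word 7); it is bound by the head noun immediately before it.
Its filler is the head noun "patent", at word 6.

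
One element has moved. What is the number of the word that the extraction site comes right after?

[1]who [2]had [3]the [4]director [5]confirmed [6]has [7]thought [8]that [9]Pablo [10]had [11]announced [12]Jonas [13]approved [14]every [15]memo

5

The displaced element is "who" (word 1).
It is linked across 1 clause boundary (Ø).
It functions as the subject of "thought", so the gap sits immediately after word 5 ("confirmed").
Base order: The director had confirmed who has thought that Pablo had announced Jonas approved every memo.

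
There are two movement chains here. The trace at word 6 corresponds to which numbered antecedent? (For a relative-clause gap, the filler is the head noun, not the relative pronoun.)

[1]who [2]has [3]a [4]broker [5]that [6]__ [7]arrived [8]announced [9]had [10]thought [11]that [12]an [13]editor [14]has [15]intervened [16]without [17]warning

The marked gap is inside the relative clause, the subject of "arrived".
Its filler is the head noun "broker" (via "that"), at word 4.
(The other dependency links word 1 to a gap after word 8.)

4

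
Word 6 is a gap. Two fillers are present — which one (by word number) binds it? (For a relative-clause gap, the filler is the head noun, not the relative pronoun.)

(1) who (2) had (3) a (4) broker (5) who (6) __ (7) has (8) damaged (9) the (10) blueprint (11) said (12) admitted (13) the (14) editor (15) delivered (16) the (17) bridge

4

The marked gap is inside the relative clause, the subject of "damaged".
Its filler is the head noun "broker" (via "who"), at word 4.
(The other dependency links word 1 to a gap after word 11.)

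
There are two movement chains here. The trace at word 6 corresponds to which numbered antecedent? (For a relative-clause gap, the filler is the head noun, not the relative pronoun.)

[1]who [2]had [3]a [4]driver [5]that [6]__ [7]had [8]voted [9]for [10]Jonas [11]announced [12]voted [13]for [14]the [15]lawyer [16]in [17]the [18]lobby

The marked gap is inside the relative clause, the subject of "voted".
Its filler is the head noun "driver" (via "that"), at word 4.
(The other dependency links word 1 to a gap after word 11.)

4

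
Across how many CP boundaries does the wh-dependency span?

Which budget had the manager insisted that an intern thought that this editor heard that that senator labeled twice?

3

"which budget" is extracted from the object of "labeled".
Boundaries crossed, outermost first: [that], [that], [that] — 3 in total.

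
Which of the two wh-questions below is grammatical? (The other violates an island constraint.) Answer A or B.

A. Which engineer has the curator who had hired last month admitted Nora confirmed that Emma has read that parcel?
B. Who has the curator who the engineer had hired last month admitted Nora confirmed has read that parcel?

B

In A, the wh-phrase is extracted from inside a complex-NP island (relative clause) (introduced by "who"), which blocks movement.
In B, the extraction path crosses only that-complement boundaries, which are transparent.
So B is grammatical.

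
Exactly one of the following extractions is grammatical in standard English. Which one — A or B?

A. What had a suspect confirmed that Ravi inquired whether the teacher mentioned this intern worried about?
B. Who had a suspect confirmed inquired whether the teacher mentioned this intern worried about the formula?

B

In A, the wh-phrase is extracted from inside a wh-island (introduced by "whether"), which blocks movement.
In B, the extraction path crosses only that-complement boundaries, which are transparent.
So B is grammatical.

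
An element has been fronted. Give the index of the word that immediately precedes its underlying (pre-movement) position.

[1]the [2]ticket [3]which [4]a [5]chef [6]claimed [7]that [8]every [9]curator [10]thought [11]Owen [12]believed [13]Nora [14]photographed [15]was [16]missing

The displaced element is "the ticket" (word 2).
It is linked across 3 clause boundaries (that → Ø → Ø).
It functions as the direct object of "photographed", so the gap sits immediately after word 14 ("photographed").
Base order: A chef claimed that every curator thought Owen believed Nora photographed the ticket.

14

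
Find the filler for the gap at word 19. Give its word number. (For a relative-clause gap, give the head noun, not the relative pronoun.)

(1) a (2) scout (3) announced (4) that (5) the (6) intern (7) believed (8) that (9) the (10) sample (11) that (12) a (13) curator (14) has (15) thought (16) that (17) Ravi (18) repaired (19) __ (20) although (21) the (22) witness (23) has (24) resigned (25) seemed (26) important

The gap at 19 is the object of "repaired", inside a relative clause.
The relative pronoun is "that" (word 11); it is bound by the head noun immediately before it.
Its filler is the head noun "sample", at word 10.

10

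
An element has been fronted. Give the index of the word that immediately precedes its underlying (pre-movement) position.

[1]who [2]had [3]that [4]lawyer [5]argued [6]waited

5

The displaced element is "who" (word 1).
It is linked across 1 clause boundary (Ø).
It functions as the subject of "waited", so the gap sits immediately after word 5 ("argued").
Base order: That lawyer had argued who waited.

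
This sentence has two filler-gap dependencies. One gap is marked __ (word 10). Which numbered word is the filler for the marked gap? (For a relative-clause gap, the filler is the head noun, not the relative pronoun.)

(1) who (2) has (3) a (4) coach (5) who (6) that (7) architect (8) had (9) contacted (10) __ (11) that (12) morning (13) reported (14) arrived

The marked gap is inside the relative clause, the direct object of "contacted".
Its filler is the head noun "coach" (via "who"), at word 4.
(The other dependency links word 1 to a gap after word 13.)

4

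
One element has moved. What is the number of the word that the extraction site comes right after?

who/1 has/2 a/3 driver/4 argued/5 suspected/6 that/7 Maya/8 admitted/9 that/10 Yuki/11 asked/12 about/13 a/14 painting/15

The displaced element is "who" (word 1).
It is linked across 1 clause boundary (Ø).
It functions as the subject of "suspected", so the gap sits immediately after word 5 ("argued").
Base order: A driver has argued that who suspected that Maya admitted that Yuki asked about a painting.

5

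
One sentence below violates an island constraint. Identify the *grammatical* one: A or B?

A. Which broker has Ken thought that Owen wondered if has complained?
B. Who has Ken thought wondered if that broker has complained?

B

In A, the wh-phrase is extracted from inside a wh-island (introduced by "if"), which blocks movement.
In B, the extraction path crosses only that-complement boundaries, which are transparent.
So B is grammatical.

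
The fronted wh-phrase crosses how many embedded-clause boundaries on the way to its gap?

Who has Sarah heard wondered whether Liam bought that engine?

"who" is extracted from the subject of "wondered".
Boundaries crossed, outermost first: [Ø] — 1 in total.

1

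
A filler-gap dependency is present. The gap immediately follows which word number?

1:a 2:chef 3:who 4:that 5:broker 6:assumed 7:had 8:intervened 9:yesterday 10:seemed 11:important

6

The displaced element is "a chef" (word 2).
It is linked across 1 clause boundary (Ø).
It functions as the subject of "intervened", so the gap sits immediately after word 6 ("assumed").
Base order: That broker assumed that a chef had intervened yesterday.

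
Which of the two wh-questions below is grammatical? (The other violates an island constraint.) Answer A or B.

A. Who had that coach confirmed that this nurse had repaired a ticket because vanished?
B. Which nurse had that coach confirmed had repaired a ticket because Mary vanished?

In A, the wh-phrase is extracted from inside an adjunct island (introduced by "because"), which blocks movement.
In B, the extraction path crosses only that-complement boundaries, which are transparent.
So B is grammatical.

B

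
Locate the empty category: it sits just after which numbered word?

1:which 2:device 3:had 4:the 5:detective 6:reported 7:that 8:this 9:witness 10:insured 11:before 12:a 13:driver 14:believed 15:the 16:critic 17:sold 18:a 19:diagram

The displaced element is "which device" (word 2).
It is linked across 1 clause boundary (that).
It functions as the direct object of "insured", so the gap sits immediately after word 10 ("insured").
Base order: The detective had reported that this witness insured which device before a driver believed the critic sold a diagram.

10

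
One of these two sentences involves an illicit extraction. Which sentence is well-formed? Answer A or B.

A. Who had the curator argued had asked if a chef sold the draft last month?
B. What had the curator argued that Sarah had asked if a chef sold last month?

A

In B, the wh-phrase is extracted from inside a wh-island (introduced by "if"), which blocks movement.
In A, the extraction path crosses only that-complement boundaries, which are transparent.
So A is grammatical.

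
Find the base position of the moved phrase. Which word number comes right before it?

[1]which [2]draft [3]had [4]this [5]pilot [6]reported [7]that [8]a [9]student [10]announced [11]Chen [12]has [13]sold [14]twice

13

The displaced element is "which draft" (word 2).
It is linked across 2 clause boundaries (that → Ø).
It functions as the direct object of "sold", so the gap sits immediately after word 13 ("sold").
Base order: This pilot had reported that a student announced Chen has sold which draft twice.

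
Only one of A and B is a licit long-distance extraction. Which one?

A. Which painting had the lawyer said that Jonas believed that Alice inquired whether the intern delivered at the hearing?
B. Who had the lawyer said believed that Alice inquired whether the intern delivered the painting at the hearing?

In A, the wh-phrase is extracted from inside a wh-island (introduced by "whether"), which blocks movement.
In B, the extraction path crosses only that-complement boundaries, which are transparent.
So B is grammatical.

B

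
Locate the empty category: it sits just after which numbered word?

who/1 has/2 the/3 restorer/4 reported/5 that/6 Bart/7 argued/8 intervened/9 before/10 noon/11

The displaced element is "who" (word 1).
It is linked across 2 clause boundaries (that → Ø).
It functions as the subject of "intervened", so the gap sits immediately after word 8 ("argued").
Base order: The restorer has reported that Bart argued who intervened before noon.

8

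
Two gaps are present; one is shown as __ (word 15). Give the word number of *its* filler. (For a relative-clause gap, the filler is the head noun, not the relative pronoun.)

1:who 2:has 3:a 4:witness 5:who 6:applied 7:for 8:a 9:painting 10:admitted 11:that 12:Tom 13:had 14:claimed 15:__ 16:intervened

The marked gap is the subject of "intervened".
Its filler is the fronted wh-phrase "who", at word 1.
(The other dependency links word 4 to a gap after word 5.)

1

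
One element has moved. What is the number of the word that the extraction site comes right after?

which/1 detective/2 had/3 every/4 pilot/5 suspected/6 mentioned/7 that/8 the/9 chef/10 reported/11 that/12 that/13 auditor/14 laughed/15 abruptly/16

The displaced element is "which detective" (word 2).
It is linked across 1 clause boundary (Ø).
It functions as the subject of "mentioned", so the gap sits immediately after word 6 ("suspected").
Base order: Every pilot had suspected that which detective mentioned that the chef reported that that auditor laughed abruptly.

6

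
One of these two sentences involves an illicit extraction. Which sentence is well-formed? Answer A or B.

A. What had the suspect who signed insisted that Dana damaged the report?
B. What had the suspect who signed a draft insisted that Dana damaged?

B

In A, the wh-phrase is extracted from inside a complex-NP island (relative clause) (introduced by "who"), which blocks movement.
In B, the extraction path crosses only that-complement boundaries, which are transparent.
So B is grammatical.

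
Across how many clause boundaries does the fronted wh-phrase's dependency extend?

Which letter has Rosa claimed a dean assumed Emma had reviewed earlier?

2

"which letter" is extracted from the object of "reviewed".
Boundaries crossed, outermost first: [Ø], [Ø] — 2 in total.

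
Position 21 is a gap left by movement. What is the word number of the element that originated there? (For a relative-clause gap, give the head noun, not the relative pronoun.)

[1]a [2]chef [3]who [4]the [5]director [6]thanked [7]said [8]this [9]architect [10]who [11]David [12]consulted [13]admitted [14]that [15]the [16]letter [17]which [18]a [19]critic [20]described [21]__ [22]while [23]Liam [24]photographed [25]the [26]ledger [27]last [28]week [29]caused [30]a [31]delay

The gap at 21 is the object of "described", inside a relative clause.
The relative pronoun is "which" (word 17); it is bound by the head noun immediately before it.
Its filler is the head noun "letter", at word 16.

16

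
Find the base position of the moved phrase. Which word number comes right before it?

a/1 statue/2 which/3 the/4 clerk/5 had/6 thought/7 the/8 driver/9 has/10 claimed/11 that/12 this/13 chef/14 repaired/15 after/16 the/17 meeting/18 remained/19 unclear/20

The displaced element is "a statue" (word 2).
It is linked across 2 clause boundaries (Ø → that).
It functions as the direct object of "repaired", so the gap sits immediately after word 15 ("repaired").
Base order: The clerk had thought the driver has claimed that this chef repaired a statue after the meeting.

15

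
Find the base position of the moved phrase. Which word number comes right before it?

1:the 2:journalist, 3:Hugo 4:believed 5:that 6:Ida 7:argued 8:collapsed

The displaced element is "the journalist" (word 2).
It is linked across 2 clause boundaries (that → Ø).
It functions as the subject of "collapsed", so the gap sits immediately after word 7 ("argued").
Base order: Hugo believed that Ida argued that the journalist collapsed.

7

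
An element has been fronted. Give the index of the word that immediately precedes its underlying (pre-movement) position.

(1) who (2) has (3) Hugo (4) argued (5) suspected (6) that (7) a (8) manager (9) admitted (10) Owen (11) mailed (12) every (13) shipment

4

The displaced element is "who" (word 1).
It is linked across 1 clause boundary (Ø).
It functions as the subject of "suspected", so the gap sits immediately after word 4 ("argued").
Base order: Hugo has argued that who suspected that a manager admitted Owen mailed every shipment.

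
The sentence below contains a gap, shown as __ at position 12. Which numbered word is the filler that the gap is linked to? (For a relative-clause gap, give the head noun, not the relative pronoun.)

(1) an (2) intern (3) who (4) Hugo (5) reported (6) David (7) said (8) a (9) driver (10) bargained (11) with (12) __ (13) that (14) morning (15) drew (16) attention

2

The gap at 12 is the prepositional object of "bargained", inside a relative clause.
The relative pronoun is "who" (word 3); it is bound by the head noun immediately before it.
Its filler is the head noun "intern", at word 2.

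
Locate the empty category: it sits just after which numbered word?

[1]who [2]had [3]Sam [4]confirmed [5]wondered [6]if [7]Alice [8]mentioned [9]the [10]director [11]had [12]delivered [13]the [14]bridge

4

The displaced element is "who" (word 1).
It is linked across 1 clause boundary (Ø).
It functions as the subject of "wondered", so the gap sits immediately after word 4 ("confirmed").
Base order: Sam had confirmed that who wondered if Alice mentioned the director had delivered the bridge.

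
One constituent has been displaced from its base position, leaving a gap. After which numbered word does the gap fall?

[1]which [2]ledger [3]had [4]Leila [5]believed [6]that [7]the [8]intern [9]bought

9

The displaced element is "which ledger" (word 2).
It is linked across 1 clause boundary (that).
It functions as the direct object of "bought", so the gap sits immediately after word 9 ("bought").
Base order: Leila had believed that the intern bought which ledger.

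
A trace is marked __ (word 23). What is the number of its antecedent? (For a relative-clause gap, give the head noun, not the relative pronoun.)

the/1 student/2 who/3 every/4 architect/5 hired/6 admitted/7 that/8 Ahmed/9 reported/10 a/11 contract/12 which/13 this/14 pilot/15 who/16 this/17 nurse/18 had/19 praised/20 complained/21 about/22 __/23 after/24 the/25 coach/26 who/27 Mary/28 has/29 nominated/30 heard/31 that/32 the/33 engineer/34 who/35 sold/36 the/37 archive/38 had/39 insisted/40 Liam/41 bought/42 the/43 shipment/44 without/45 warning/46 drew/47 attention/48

The gap at 23 is the prepositional object of "complained", inside a relative clause.
The relative pronoun is "which" (word 13); it is bound by the head noun immediately before it.
Its filler is the head noun "contract", at word 12.

12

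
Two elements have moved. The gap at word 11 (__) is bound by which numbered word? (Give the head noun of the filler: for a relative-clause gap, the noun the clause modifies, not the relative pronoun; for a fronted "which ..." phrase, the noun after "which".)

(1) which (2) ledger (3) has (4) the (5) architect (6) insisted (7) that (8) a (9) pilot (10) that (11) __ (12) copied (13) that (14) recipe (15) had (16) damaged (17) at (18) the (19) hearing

The marked gap is inside the relative clause, the subject of "copied".
Its filler is the head noun "pilot" (via "that"), at word 9.
(The other dependency links word 2 to a gap after word 16.)

9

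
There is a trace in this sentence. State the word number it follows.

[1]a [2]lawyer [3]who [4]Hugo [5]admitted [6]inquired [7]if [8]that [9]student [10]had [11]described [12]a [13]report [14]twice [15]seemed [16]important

The displaced element is "a lawyer" (word 2).
It is linked across 1 clause boundary (Ø).
It functions as the subject of "inquired", so the gap sits immediately after word 5 ("admitted").
Base order: Hugo admitted that a lawyer inquired if that student had described a report twice.

5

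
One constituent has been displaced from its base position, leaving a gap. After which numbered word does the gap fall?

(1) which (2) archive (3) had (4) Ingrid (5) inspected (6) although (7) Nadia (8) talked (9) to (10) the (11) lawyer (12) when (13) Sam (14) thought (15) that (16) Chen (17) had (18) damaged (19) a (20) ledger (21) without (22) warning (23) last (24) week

The displaced element is "which archive" (word 2).
It functions as the direct object of "inspected", so the gap sits immediately after word 5 ("inspected").
Base order: Ingrid had inspected which archive although Nadia talked to the lawyer when Sam thought that Chen had damaged a ledger without warning last week.

5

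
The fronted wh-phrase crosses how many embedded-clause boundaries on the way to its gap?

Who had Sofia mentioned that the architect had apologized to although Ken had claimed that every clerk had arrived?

"who" is extracted from the PP object of "apologized".
Boundaries crossed, outermost first: [that] — 1 in total.

1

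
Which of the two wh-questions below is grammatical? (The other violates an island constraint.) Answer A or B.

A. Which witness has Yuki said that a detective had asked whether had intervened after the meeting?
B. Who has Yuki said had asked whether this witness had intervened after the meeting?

B

In A, the wh-phrase is extracted from inside a wh-island (introduced by "whether"), which blocks movement.
In B, the extraction path crosses only that-complement boundaries, which are transparent.
So B is grammatical.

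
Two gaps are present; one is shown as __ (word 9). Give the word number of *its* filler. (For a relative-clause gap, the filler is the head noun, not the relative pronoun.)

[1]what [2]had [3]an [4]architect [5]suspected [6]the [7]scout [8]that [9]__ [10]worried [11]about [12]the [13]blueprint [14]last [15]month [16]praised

7

The marked gap is inside the relative clause, the subject of "worried".
Its filler is the head noun "scout" (via "that"), at word 7.
(The other dependency links word 1 to a gap after word 16.)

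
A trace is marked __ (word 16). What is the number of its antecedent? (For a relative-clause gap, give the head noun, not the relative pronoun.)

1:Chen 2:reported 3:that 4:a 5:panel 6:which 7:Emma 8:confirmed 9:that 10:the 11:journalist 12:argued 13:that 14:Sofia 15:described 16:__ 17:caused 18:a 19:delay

The gap at 16 is the object of "described", inside a relative clause.
The relative pronoun is "which" (word 6); it is bound by the head noun immediately before it.
Its filler is the head noun "panel", at word 5.

5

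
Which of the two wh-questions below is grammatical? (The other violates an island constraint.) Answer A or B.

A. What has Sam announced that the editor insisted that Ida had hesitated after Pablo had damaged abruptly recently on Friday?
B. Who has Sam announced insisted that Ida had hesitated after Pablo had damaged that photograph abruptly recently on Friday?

B

In A, the wh-phrase is extracted from inside an adjunct island (introduced by "after"), which blocks movement.
In B, the extraction path crosses only that-complement boundaries, which are transparent.
So B is grammatical.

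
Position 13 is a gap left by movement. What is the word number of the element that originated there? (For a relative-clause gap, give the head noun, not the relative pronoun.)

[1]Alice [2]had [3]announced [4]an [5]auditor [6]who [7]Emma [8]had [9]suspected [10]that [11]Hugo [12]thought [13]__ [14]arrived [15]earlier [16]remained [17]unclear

5

The gap at 13 is the subject of "arrived", inside a relative clause.
The relative pronoun is "who" (word 6); it is bound by the head noun immediately before it.
Its filler is the head noun "auditor", at word 5.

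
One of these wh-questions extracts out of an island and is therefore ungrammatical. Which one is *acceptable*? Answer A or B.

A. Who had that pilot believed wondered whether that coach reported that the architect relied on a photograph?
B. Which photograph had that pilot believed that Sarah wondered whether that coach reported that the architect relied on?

A

In B, the wh-phrase is extracted from inside a wh-island (introduced by "whether"), which blocks movement.
In A, the extraction path crosses only that-complement boundaries, which are transparent.
So A is grammatical.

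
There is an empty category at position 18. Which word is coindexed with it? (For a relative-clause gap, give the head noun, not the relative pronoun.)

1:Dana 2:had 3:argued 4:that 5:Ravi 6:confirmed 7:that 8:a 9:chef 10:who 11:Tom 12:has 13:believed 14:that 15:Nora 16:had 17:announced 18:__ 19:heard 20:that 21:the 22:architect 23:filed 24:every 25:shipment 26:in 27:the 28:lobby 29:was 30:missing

9

The gap at 18 is the subject of "heard", inside a relative clause.
The relative pronoun is "who" (word 10); it is bound by the head noun immediately before it.
Its filler is the head noun "chef", at word 9.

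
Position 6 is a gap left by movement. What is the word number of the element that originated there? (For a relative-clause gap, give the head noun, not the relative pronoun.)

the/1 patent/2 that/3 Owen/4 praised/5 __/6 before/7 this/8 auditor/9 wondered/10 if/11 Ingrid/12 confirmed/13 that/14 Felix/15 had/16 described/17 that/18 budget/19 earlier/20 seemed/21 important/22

The gap at 6 is the object of "praised", inside a relative clause.
The relative pronoun is "that" (word 3); it is bound by the head noun immediately before it.
Its filler is the head noun "patent", at word 2.

2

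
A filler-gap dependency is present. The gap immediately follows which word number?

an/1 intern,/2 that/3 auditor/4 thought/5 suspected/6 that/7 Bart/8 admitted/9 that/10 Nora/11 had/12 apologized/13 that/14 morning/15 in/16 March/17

The displaced element is "an intern" (word 2).
It is linked across 1 clause boundary (Ø).
It functions as the subject of "suspected", so the gap sits immediately after word 5 ("thought").
Base order: That auditor thought that an intern suspected that Bart admitted that Nora had apologized that morning in March.

5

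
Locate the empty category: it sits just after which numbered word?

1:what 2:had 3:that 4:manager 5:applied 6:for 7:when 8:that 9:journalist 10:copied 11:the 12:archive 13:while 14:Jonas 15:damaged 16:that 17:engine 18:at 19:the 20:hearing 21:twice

6

The displaced element is "what" (word 1).
It functions as the object of the preposition "for" of "applied", so the gap sits immediately after word 6 ("for").
Base order: That manager had applied for what when that journalist copied the archive while Jonas damaged that engine at the hearing twice.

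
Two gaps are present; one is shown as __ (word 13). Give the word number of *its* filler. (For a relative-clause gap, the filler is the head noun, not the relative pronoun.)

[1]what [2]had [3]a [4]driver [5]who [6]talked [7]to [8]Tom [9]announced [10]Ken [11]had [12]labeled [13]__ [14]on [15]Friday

1

The marked gap is the direct object of "labeled".
Its filler is the fronted wh-phrase "what", at word 1.
(The other dependency links word 4 to a gap after word 5.)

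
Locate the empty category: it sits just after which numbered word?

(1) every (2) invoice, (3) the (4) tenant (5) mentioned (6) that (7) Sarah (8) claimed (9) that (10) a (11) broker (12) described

12

The displaced element is "every invoice" (word 2).
It is linked across 2 clause boundaries (that → that).
It functions as the direct object of "described", so the gap sits immediately after word 12 ("described").
Base order: The tenant mentioned that Sarah claimed that a broker described every invoice.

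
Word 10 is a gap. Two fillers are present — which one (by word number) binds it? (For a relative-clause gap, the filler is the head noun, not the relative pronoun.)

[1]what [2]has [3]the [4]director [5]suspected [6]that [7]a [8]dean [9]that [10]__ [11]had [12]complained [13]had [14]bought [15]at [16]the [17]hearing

8

The marked gap is inside the relative clause, the subject of "complained".
Its filler is the head noun "dean" (via "that"), at word 8.
(The other dependency links word 1 to a gap after word 14.)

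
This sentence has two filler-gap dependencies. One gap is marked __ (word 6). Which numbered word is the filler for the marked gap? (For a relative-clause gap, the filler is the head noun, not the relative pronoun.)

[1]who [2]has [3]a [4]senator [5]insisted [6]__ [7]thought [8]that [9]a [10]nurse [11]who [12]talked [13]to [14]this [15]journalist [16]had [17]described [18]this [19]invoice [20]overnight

The marked gap is the subject of "thought".
Its filler is the fronted wh-phrase "who", at word 1.
(The other dependency links word 10 to a gap after word 11.)

1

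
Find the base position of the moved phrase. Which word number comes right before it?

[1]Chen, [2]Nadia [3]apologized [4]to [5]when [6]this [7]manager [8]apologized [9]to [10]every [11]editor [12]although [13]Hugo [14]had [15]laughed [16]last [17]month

4

The displaced element is "Chen" (word 1).
It functions as the object of the preposition "to" of "apologized", so the gap sits immediately after word 4 ("to").
Base order: Nadia apologized to Chen when this manager apologized to every editor although Hugo had laughed last month.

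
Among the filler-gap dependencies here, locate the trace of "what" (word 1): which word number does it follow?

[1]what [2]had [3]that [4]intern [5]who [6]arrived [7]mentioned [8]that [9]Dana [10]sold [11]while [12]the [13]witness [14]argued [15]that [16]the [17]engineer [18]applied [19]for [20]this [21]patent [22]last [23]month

The displaced element is "what" (word 1).
It is linked across 1 clause boundary (that).
It functions as the direct object of "sold", so the gap sits immediately after word 10 ("sold").
Base order: That intern who arrived had mentioned that Dana sold what while the witness argued that the engineer applied for this patent last month.

10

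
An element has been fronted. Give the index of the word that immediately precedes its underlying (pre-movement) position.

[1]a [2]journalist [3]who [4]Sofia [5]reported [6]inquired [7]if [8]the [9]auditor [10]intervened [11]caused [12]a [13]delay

The displaced element is "a journalist" (word 2).
It is linked across 1 clause boundary (Ø).
It functions as the subject of "inquired", so the gap sits immediately after word 5 ("reported").
Base order: Sofia reported that a journalist inquired if the auditor intervened.

5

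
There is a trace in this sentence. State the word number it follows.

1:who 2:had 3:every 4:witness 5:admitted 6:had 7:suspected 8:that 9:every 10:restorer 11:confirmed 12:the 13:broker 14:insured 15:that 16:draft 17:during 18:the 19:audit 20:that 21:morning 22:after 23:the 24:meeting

The displaced element is "who" (word 1).
It is linked across 1 clause boundary (Ø).
It functions as the subject of "suspected", so the gap sits immediately after word 5 ("admitted").
Base order: Every witness had admitted who had suspected that every restorer confirmed the broker insured that draft during the audit that morning after the meeting.

5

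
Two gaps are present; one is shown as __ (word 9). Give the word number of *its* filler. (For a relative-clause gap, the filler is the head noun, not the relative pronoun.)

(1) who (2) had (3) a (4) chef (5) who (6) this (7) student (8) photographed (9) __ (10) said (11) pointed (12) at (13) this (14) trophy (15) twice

The marked gap is inside the relative clause, the direct object of "photographed".
Its filler is the head noun "chef" (via "who"), at word 4.
(The other dependency links word 1 to a gap after word 10.)

4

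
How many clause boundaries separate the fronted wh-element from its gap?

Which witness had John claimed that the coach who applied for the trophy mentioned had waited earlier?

"which witness" is extracted from the subject of "waited".
Boundaries crossed, outermost first: [that], [Ø] — 2 in total.

2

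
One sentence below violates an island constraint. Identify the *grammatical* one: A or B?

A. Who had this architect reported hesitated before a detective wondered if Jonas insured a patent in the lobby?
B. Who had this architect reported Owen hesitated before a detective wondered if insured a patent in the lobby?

In B, the wh-phrase is extracted from inside an adjunct island (introduced by "before"), which blocks movement.
In A, the extraction path crosses only that-complement boundaries, which are transparent.
So A is grammatical.

A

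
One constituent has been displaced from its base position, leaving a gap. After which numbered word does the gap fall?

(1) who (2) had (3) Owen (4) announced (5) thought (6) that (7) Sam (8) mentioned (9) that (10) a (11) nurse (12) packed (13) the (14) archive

The displaced element is "who" (word 1).
It is linked across 1 clause boundary (Ø).
It functions as the subject of "thought", so the gap sits immediately after word 4 ("announced").
Base order: Owen had announced that who thought that Sam mentioned that a nurse packed the archive.

4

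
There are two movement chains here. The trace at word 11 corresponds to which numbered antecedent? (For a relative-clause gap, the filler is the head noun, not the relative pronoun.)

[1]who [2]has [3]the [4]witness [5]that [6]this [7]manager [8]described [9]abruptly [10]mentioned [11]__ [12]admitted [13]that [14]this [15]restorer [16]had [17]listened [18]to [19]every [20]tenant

1

The marked gap is the subject of "admitted".
Its filler is the fronted wh-phrase "who", at word 1.
(The other dependency links word 4 to a gap after word 8.)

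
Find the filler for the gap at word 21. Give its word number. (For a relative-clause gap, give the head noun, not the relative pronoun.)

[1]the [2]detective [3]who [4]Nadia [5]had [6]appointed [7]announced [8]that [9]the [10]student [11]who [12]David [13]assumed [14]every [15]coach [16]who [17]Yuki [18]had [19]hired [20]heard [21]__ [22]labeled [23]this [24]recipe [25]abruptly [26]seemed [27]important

10

The gap at 21 is the subject of "labeled", inside a relative clause.
The relative pronoun is "who" (word 11); it is bound by the head noun immediately before it.
Its filler is the head noun "student", at word 10.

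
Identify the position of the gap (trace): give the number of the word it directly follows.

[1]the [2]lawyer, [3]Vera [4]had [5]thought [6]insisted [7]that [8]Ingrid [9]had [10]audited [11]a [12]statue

The displaced element is "the lawyer" (word 2).
It is linked across 1 clause boundary (Ø).
It functions as the subject of "insisted", so the gap sits immediately after word 5 ("thought").
Base order: Vera had thought that the lawyer insisted that Ingrid had audited a statue.

5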